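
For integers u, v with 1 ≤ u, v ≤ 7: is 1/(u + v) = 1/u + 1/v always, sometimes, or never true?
Never true

The claim fails for every pair in the range. For instance at (u, v) = (1, 6): LHS = 1/7, RHS = 7/6.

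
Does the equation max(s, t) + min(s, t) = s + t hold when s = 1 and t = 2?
Holds

Substituting s = 1, t = 2:

LHS = max(1, 2) + min(1, 2) = 3
RHS = 1 + 2 = 3

LHS = RHS, so the equation holds at this point.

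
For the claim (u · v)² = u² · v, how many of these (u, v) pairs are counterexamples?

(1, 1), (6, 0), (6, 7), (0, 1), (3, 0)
Testing each pair:
(1, 1): LHS = 1, RHS = 1 → satisfies claim
(6, 0): LHS = 0, RHS = 0 → satisfies claim
(6, 7): LHS = 1764, RHS = 252 → counterexample
(0, 1): LHS = 0, RHS = 0 → satisfies claim
(3, 0): LHS = 0, RHS = 0 → satisfies claim

That makes 1 counterexample.

Answer: 1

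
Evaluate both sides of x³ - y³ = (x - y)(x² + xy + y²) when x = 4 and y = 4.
LHS = 4³ - 4³ = 0
RHS = (4 - 4)(4² + 4·4 + 4²) = 0

LHS = RHS: the two sides agree.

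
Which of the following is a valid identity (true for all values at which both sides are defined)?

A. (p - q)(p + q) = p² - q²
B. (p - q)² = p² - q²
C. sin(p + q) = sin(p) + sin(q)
A: holds — e.g. at (1, 1), both sides equal 0.
B: fails at (2, 7) — LHS = 25, RHS = -45.
C: fails at (1, 2) — LHS = sin(3) ≈ 0.1411, RHS = sin(1) + sin(2) ≈ 1.751.

Answer: A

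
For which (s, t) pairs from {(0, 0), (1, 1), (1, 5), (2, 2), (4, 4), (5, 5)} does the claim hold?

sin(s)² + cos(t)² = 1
Testing each pair:
(0, 0): LHS = 1, RHS = 1 → holds
(1, 1): LHS = cos(1)² + sin(1)² = 1, RHS = 1 → holds
(1, 5): LHS = cos(5)² + sin(1)² ≈ 0.7885, RHS = 1 → fails
(2, 2): LHS = cos(2)² + sin(2)² = 1, RHS = 1 → holds
(4, 4): LHS = cos(4)² + sin(4)² = 1, RHS = 1 → holds
(5, 5): LHS = cos(5)² + sin(5)² = 1, RHS = 1 → holds

5 of 6 pairs satisfy the claim.

Answer: (0, 0), (1, 1), (2, 2), (4, 4), (5, 5)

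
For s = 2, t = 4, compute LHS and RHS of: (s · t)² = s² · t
LHS = (2 · 4)² = 64
RHS = 2² · 4 = 16

LHS ≠ RHS, so the equation does not hold here.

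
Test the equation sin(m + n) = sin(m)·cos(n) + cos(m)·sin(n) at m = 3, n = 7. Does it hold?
Holds

Substituting m = 3, n = 7:

LHS = sin(3 + 7) = sin(10) ≈ -0.544
RHS = sin(3)·cos(7) + cos(3)·sin(7) = sin(7)·cos(3) + sin(3)·cos(7) ≈ -0.544

LHS = RHS, so the equation holds at this point.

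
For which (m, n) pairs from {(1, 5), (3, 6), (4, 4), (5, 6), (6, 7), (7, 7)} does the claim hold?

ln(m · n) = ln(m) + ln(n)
Testing each pair:
(1, 5): LHS = ln(5) ≈ 1.609, RHS = ln(5) ≈ 1.609 → holds
(3, 6): LHS = ln(18) ≈ 2.89, RHS = ln(3) + ln(6) ≈ 2.89 → holds
(4, 4): LHS = ln(16) ≈ 2.773, RHS = 2·ln(4) ≈ 2.773 → holds
(5, 6): LHS = ln(30) ≈ 3.401, RHS = ln(5) + ln(6) ≈ 3.401 → holds
(6, 7): LHS = ln(42) ≈ 3.738, RHS = ln(6) + ln(7) ≈ 3.738 → holds
(7, 7): LHS = ln(49) ≈ 3.892, RHS = 2·ln(7) ≈ 3.892 → holds

Every pair satisfies the claim.

Answer: All pairs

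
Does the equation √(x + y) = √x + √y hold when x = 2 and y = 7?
Fails

Substituting x = 2, y = 7:

LHS = √(2 + 7) = 3
RHS = √2 + √7 = √(2) + √(7) ≈ 4.06

LHS ≠ RHS, so the equation does not hold at this point.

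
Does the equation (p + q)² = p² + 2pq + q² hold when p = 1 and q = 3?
Substituting p = 1, q = 3:

LHS = (1 + 3)² = 16
RHS = 1² + 2·1·3 + 3² = 16

LHS = RHS, so the equation holds at this point.

Answer: Holds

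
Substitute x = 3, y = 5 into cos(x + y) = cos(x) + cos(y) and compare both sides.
LHS = cos(3 + 5) = cos(8) ≈ -0.1455
RHS = cos(3) + cos(5) ≈ -0.7063

LHS ≠ RHS (they differ by about 0.5608), so the equation does not hold here.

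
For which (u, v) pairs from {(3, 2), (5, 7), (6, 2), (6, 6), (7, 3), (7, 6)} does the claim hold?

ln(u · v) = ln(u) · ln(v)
Testing each pair:
(3, 2): LHS = ln(6) ≈ 1.792, RHS = ln(2)·ln(3) ≈ 0.7615 → fails
(5, 7): LHS = ln(35) ≈ 3.555, RHS = ln(5)·ln(7) ≈ 3.132 → fails
(6, 2): LHS = ln(12) ≈ 2.485, RHS = ln(2)·ln(6) ≈ 1.242 → fails
(6, 6): LHS = ln(36) ≈ 3.584, RHS = ln(6)² ≈ 3.21 → fails
(7, 3): LHS = ln(21) ≈ 3.045, RHS = ln(3)·ln(7) ≈ 2.138 → fails
(7, 6): LHS = ln(42) ≈ 3.738, RHS = ln(6)·ln(7) ≈ 3.487 → fails

No pair satisfies the claim.

Answer: None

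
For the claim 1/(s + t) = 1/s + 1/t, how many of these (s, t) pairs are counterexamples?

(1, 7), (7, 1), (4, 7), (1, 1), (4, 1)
Testing each pair:
(1, 7): LHS = 1/8, RHS = 8/7 → counterexample
(7, 1): LHS = 1/8, RHS = 8/7 → counterexample
(4, 7): LHS = 1/11, RHS = 11/28 → counterexample
(1, 1): LHS = 1/2, RHS = 2 → counterexample
(4, 1): LHS = 1/5, RHS = 5/4 → counterexample

That makes 5 counterexamples.

Answer: 5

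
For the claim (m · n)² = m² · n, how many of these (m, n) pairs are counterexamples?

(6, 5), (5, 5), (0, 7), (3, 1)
Testing each pair:
(6, 5): LHS = 900, RHS = 180 → counterexample
(5, 5): LHS = 625, RHS = 125 → counterexample
(0, 7): LHS = 0, RHS = 0 → satisfies claim
(3, 1): LHS = 9, RHS = 9 → satisfies claim

That makes 2 counterexamples.

Answer: 2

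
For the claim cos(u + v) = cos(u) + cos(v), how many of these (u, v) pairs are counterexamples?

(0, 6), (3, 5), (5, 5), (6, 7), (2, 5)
5

Testing each pair:
(0, 6): LHS = cos(6) ≈ 0.9602, RHS = cos(6) + 1 ≈ 1.96 → counterexample
(3, 5): LHS = cos(8) ≈ -0.1455, RHS = cos(3) + cos(5) ≈ -0.7063 → counterexample
(5, 5): LHS = cos(10) ≈ -0.8391, RHS = 2·cos(5) ≈ 0.5673 → counterexample
(6, 7): LHS = cos(13) ≈ 0.9074, RHS = cos(7) + cos(6) ≈ 1.714 → counterexample
(2, 5): LHS = cos(7) ≈ 0.7539, RHS = cos(2) + cos(5) ≈ -0.1325 → counterexample

That makes 5 counterexamples.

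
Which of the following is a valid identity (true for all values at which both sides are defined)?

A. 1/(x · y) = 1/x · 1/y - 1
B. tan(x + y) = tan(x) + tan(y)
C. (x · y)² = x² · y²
C

A: fails at (3, 7) — LHS = 1/21, RHS = -20/21.
B: fails at (3, 7) — LHS = tan(10) ≈ 0.6484, RHS = tan(3) + tan(7) ≈ 0.7289.
C: holds — e.g. at (3, 5), both sides equal 225.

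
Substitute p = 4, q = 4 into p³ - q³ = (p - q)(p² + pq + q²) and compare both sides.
LHS = 4³ - 4³ = 0
RHS = (4 - 4)(4² + 4·4 + 4²) = 0

LHS = RHS: the two sides agree.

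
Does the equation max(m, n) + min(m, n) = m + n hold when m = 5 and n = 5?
Holds

Substituting m = 5, n = 5:

LHS = max(5, 5) + min(5, 5) = 10
RHS = 5 + 5 = 10

LHS = RHS, so the equation holds at this point.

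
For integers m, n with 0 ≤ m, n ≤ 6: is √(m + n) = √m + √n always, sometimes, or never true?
Sometimes true

It holds at (m, n) = (0, 6) (both sides equal √(6) ≈ 2.449), but fails at (m, n) = (2, 4) (LHS = √(6) ≈ 2.449, RHS = √(2) + 2 ≈ 3.414).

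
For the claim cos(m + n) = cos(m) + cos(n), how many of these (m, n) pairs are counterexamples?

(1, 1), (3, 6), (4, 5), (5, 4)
Testing each pair:
(1, 1): LHS = cos(2) ≈ -0.4161, RHS = 2·cos(1) ≈ 1.081 → counterexample
(3, 6): LHS = cos(9) ≈ -0.9111, RHS = cos(3) + cos(6) ≈ -0.02982 → counterexample
(4, 5): LHS = cos(9) ≈ -0.9111, RHS = cos(4) + cos(5) ≈ -0.37 → counterexample
(5, 4): LHS = cos(9) ≈ -0.9111, RHS = cos(4) + cos(5) ≈ -0.37 → counterexample

That makes 4 counterexamples.

Answer: 4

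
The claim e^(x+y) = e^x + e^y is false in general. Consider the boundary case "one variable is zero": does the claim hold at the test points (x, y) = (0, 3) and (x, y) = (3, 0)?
At (0, 3): LHS = e^3 ≈ 20.09 ≠ RHS = 1 + e^3 ≈ 21.09
At (3, 0): LHS = e^3 ≈ 20.09 ≠ RHS = 1 + e^3 ≈ 21.09

Answer: No, fails at both test points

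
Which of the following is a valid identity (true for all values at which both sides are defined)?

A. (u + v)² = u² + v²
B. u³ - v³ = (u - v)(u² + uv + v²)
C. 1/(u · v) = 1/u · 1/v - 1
A: fails at (3, 5) — LHS = 64, RHS = 34.
B: holds — e.g. at (2, 7), both sides equal -335.
C: fails at (5, 8) — LHS = 1/40, RHS = -39/40.

Answer: B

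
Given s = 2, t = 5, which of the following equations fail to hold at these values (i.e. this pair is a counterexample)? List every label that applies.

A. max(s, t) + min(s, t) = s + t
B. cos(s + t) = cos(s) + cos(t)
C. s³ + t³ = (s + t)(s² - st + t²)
Evaluating each claim at the given values:
A. LHS = 7, RHS = 7 → holds here (LHS = RHS)
B. LHS = cos(7) ≈ 0.7539, RHS = cos(2) + cos(5) ≈ -0.1325 → fails here (LHS ≠ RHS)
C. LHS = 133, RHS = 133 → holds here (LHS = RHS)

Answer: B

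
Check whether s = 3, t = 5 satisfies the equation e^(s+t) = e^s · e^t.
Substituting s = 3, t = 5:

LHS = e^(3+5) = e^8 ≈ 2981
RHS = e^3 · e^5 = e^8 ≈ 2981

LHS = RHS, so the equation holds at this point.

Answer: Holds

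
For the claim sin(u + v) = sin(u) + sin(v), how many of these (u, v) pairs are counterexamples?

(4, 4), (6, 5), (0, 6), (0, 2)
Testing each pair:
(4, 4): LHS = sin(8) ≈ 0.9894, RHS = 2·sin(4) ≈ -1.514 → counterexample
(6, 5): LHS = sin(11) ≈ -1, RHS = sin(5) + sin(6) ≈ -1.238 → counterexample
(0, 6): LHS = sin(6) ≈ -0.2794, RHS = sin(6) ≈ -0.2794 → satisfies claim
(0, 2): LHS = sin(2) ≈ 0.9093, RHS = sin(2) ≈ 0.9093 → satisfies claim

That makes 2 counterexamples.

Answer: 2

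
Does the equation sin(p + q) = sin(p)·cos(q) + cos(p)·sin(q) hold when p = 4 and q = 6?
Holds

Substituting p = 4, q = 6:

LHS = sin(4 + 6) = sin(10) ≈ -0.544
RHS = sin(4)·cos(6) + cos(4)·sin(6) = sin(4)·cos(6) + sin(6)·cos(4) ≈ -0.544

LHS = RHS, so the equation holds at this point.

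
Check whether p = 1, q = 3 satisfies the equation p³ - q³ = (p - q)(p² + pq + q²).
Holds

Substituting p = 1, q = 3:

LHS = 1³ - 3³ = -26
RHS = (1 - 3)(1² + 1·3 + 3²) = -26

LHS = RHS, so the equation holds at this point.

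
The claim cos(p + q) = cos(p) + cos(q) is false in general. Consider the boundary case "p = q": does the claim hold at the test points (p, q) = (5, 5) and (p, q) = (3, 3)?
At (5, 5): LHS = cos(10) ≈ -0.8391 ≠ RHS = 2·cos(5) ≈ 0.5673
At (3, 3): LHS = cos(6) ≈ 0.9602 ≠ RHS = 2·cos(3) ≈ -1.98

Answer: No, fails at both test points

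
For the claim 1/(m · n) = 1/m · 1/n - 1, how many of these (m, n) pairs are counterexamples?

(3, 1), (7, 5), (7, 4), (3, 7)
Testing each pair:
(3, 1): LHS = 1/3, RHS = -2/3 → counterexample
(7, 5): LHS = 1/35, RHS = -34/35 → counterexample
(7, 4): LHS = 1/28, RHS = -27/28 → counterexample
(3, 7): LHS = 1/21, RHS = -20/21 → counterexample

That makes 4 counterexamples.

Answer: 4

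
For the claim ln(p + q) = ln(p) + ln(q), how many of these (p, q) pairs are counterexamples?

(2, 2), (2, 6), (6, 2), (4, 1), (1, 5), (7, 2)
5

Testing each pair:
(2, 2): LHS = ln(4) ≈ 1.386, RHS = 2·ln(2) ≈ 1.386 → satisfies claim
(2, 6): LHS = ln(8) ≈ 2.079, RHS = ln(2) + ln(6) ≈ 2.485 → counterexample
(6, 2): LHS = ln(8) ≈ 2.079, RHS = ln(2) + ln(6) ≈ 2.485 → counterexample
(4, 1): LHS = ln(5) ≈ 1.609, RHS = ln(4) ≈ 1.386 → counterexample
(1, 5): LHS = ln(6) ≈ 1.792, RHS = ln(5) ≈ 1.609 → counterexample
(7, 2): LHS = ln(9) ≈ 2.197, RHS = ln(2) + ln(7) ≈ 2.639 → counterexample

That makes 5 counterexamples.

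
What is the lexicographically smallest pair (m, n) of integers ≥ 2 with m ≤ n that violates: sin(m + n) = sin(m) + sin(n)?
(m, n) = (2, 2)

Substituting (2, 2) into the claim:
LHS = sin(2 + 2) = sin(4) ≈ -0.7568
RHS = sin(2) + sin(2) = 2·sin(2) ≈ 1.819

Since LHS ≠ RHS, this pair disproves the claim, and no lexicographically smaller pair (m ≤ n, integers ≥ 2) does.

For instance (4, 9) is also a counterexample (LHS = sin(13) ≈ 0.4202, RHS = sin(4) + sin(9) ≈ -0.3447), but it's lexicographically larger.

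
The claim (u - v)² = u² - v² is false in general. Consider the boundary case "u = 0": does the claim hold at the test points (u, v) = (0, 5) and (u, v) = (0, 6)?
At (0, 5): LHS = 25 ≠ RHS = -25
At (0, 6): LHS = 36 ≠ RHS = -36

Answer: No, fails at both test points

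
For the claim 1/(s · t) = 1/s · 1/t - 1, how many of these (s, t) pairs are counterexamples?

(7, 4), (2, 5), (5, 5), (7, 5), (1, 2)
Testing each pair:
(7, 4): LHS = 1/28, RHS = -27/28 → counterexample
(2, 5): LHS = 1/10, RHS = -9/10 → counterexample
(5, 5): LHS = 1/25, RHS = -24/25 → counterexample
(7, 5): LHS = 1/35, RHS = -34/35 → counterexample
(1, 2): LHS = 1/2, RHS = -1/2 → counterexample

That makes 5 counterexamples.

Answer: 5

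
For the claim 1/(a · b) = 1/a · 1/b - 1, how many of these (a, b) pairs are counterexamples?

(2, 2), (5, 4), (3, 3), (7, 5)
Testing each pair:
(2, 2): LHS = 1/4, RHS = -3/4 → counterexample
(5, 4): LHS = 1/20, RHS = -19/20 → counterexample
(3, 3): LHS = 1/9, RHS = -8/9 → counterexample
(7, 5): LHS = 1/35, RHS = -34/35 → counterexample

That makes 4 counterexamples.

Answer: 4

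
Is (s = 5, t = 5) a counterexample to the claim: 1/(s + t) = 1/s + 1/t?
Substituting s = 5, t = 5:
LHS = 1/(5 + 5) = 1/10
RHS = 1/5 + 1/5 = 2/5

Since LHS ≠ RHS, this pair disproves the claim.

Answer: Yes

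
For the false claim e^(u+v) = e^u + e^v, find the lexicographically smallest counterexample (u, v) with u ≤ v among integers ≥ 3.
Substituting (3, 3) into the claim:
LHS = e^(3+3) = e^6 ≈ 403.4
RHS = e^3 + e^3 = 2·e^3 ≈ 40.17

Since LHS ≠ RHS, this pair disproves the claim, and no lexicographically smaller pair (u ≤ v, integers ≥ 3) does.

For instance (3, 8) is also a counterexample (LHS = e^11 ≈ 59874.1, RHS = e^3 + e^8 ≈ 3001), but it's lexicographically larger.

Answer: (u, v) = (3, 3)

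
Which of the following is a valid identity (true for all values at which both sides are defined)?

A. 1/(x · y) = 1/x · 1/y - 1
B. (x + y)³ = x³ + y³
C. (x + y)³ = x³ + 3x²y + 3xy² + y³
C

A: fails at (3, 5) — LHS = 1/15, RHS = -14/15.
B: fails at (1, 4) — LHS = 125, RHS = 65.
C: holds — e.g. at (3, 4), both sides equal 343.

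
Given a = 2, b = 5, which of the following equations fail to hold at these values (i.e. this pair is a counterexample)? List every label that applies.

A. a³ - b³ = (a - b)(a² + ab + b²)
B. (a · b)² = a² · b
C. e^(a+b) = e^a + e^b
Evaluating each claim at the given values:
A. LHS = -117, RHS = -117 → holds here (LHS = RHS)
B. LHS = 100, RHS = 20 → fails here (LHS ≠ RHS)
C. LHS = e^7 ≈ 1097, RHS = e^2 + e^5 ≈ 155.8 → fails here (LHS ≠ RHS)

Answer: B, C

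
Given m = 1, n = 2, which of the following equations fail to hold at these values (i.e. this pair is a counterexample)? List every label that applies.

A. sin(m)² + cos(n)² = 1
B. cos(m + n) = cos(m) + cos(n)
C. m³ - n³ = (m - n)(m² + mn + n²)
Evaluating each claim at the given values:
A. LHS = cos(2)² + sin(1)² ≈ 0.8813, RHS = 1 → fails here (LHS ≠ RHS)
B. LHS = cos(3) ≈ -0.99, RHS = cos(2) + cos(1) ≈ 0.1242 → fails here (LHS ≠ RHS)
C. LHS = -7, RHS = -7 → holds here (LHS = RHS)

Answer: A, B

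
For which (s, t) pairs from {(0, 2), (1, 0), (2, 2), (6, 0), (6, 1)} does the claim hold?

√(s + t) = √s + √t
(0, 2), (1, 0), (6, 0)

Testing each pair:
(0, 2): LHS = √(2) ≈ 1.414, RHS = √(2) ≈ 1.414 → holds
(1, 0): LHS = 1, RHS = 1 → holds
(2, 2): LHS = 2, RHS = 2·√(2) ≈ 2.828 → fails
(6, 0): LHS = √(6) ≈ 2.449, RHS = √(6) ≈ 2.449 → holds
(6, 1): LHS = √(7) ≈ 2.646, RHS = 1 + √(6) ≈ 3.449 → fails

3 of 5 pairs satisfy the claim.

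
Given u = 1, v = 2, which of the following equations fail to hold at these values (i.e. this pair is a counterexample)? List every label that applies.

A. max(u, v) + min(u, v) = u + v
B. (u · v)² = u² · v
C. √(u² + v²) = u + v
Evaluating each claim at the given values:
A. LHS = 3, RHS = 3 → holds here (LHS = RHS)
B. LHS = 4, RHS = 2 → fails here (LHS ≠ RHS)
C. LHS = √(5) ≈ 2.236, RHS = 3 → fails here (LHS ≠ RHS)

Answer: B, C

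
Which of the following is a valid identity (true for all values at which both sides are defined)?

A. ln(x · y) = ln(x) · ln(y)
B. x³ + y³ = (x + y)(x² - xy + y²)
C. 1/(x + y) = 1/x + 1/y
A: fails at (3, 5) — LHS = ln(15) ≈ 2.708, RHS = ln(3)·ln(5) ≈ 1.768.
B: holds — e.g. at (6, 7), both sides equal 559.
C: fails at (3, 3) — LHS = 1/6, RHS = 2/3.

Answer: B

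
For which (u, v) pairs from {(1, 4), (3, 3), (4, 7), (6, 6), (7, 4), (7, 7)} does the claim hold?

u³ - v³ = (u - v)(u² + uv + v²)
Testing each pair:
(1, 4): LHS = -63, RHS = -63 → holds
(3, 3): LHS = 0, RHS = 0 → holds
(4, 7): LHS = -279, RHS = -279 → holds
(6, 6): LHS = 0, RHS = 0 → holds
(7, 4): LHS = 279, RHS = 279 → holds
(7, 7): LHS = 0, RHS = 0 → holds

Every pair satisfies the claim.

Answer: All pairs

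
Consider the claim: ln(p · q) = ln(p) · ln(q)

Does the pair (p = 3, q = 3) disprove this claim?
Substituting p = 3, q = 3:
LHS = ln(3 · 3) = ln(9) ≈ 2.197
RHS = ln(3) · ln(3) = ln(3)² ≈ 1.207

Since LHS ≠ RHS, this pair disproves the claim.

Answer: Yes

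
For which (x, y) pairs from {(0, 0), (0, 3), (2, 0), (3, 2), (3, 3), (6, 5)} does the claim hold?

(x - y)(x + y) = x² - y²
All pairs

Testing each pair:
(0, 0): LHS = 0, RHS = 0 → holds
(0, 3): LHS = -9, RHS = -9 → holds
(2, 0): LHS = 4, RHS = 4 → holds
(3, 2): LHS = 5, RHS = 5 → holds
(3, 3): LHS = 0, RHS = 0 → holds
(6, 5): LHS = 11, RHS = 11 → holds

Every pair satisfies the claim.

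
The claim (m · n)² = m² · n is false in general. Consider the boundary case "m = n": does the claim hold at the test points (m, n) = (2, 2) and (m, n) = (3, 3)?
No, fails at both test points

At (2, 2): LHS = 16 ≠ RHS = 8
At (3, 3): LHS = 81 ≠ RHS = 27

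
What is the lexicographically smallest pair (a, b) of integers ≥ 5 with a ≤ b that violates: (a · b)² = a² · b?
Substituting (5, 5) into the claim:
LHS = (5 · 5)² = 625
RHS = 5² · 5 = 125

Since LHS ≠ RHS, this pair disproves the claim, and no lexicographically smaller pair (a ≤ b, integers ≥ 5) does.

For instance (8, 12) is also a counterexample (LHS = 9216, RHS = 768), but it's lexicographically larger.

Answer: (a, b) = (5, 5)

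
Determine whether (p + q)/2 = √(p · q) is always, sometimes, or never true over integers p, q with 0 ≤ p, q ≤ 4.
Sometimes true

It holds at (p, q) = (1, 1) (both sides equal 1), but fails at (p, q) = (3, 4) (LHS = 7/2, RHS = 2·√(3) ≈ 3.464).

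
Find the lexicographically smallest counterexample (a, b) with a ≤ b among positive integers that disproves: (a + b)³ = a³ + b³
Substituting (1, 1) into the claim:
LHS = (1 + 1)³ = 8
RHS = 1³ + 1³ = 2

Since LHS ≠ RHS, this pair disproves the claim, and no lexicographically smaller pair (a ≤ b, positive integers) does.

For instance (3, 4) is also a counterexample (LHS = 343, RHS = 91), but it's lexicographically larger.

Answer: (a, b) = (1, 1)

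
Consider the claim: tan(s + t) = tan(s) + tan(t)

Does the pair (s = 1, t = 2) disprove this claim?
Yes

Substituting s = 1, t = 2:
LHS = tan(1 + 2) = tan(3) ≈ -0.1425
RHS = tan(1) + tan(2) ≈ -0.6276

Since LHS ≠ RHS, this pair disproves the claim.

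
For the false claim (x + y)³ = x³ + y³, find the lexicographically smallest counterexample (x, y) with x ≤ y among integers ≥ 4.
(x, y) = (4, 4)

Substituting (4, 4) into the claim:
LHS = (4 + 4)³ = 512
RHS = 4³ + 4³ = 128

Since LHS ≠ RHS, this pair disproves the claim, and no lexicographically smaller pair (x ≤ y, integers ≥ 4) does.

For instance (5, 5) is also a counterexample (LHS = 1000, RHS = 250), but it's lexicographically larger.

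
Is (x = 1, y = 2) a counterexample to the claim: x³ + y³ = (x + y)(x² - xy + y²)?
Substituting x = 1, y = 2:
LHS = 1³ + 2³ = 9
RHS = (1 + 2)(1² - 1·2 + 2²) = 9

The sides agree, so this pair does not disprove the claim.

Answer: No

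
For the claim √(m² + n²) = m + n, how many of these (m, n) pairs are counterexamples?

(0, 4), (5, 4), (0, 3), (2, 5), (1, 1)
Testing each pair:
(0, 4): LHS = 4, RHS = 4 → satisfies claim
(5, 4): LHS = √(41) ≈ 6.403, RHS = 9 → counterexample
(0, 3): LHS = 3, RHS = 3 → satisfies claim
(2, 5): LHS = √(29) ≈ 5.385, RHS = 7 → counterexample
(1, 1): LHS = √(2) ≈ 1.414, RHS = 2 → counterexample

That makes 3 counterexamples.

Answer: 3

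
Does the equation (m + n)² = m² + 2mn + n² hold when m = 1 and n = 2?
Holds

Substituting m = 1, n = 2:

LHS = (1 + 2)² = 9
RHS = 1² + 2·1·2 + 2² = 9

LHS = RHS, so the equation holds at this point.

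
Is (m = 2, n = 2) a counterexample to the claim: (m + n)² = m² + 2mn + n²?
No

Substituting m = 2, n = 2:
LHS = (2 + 2)² = 16
RHS = 2² + 2·2·2 + 2² = 16

The sides agree, so this pair does not disprove the claim.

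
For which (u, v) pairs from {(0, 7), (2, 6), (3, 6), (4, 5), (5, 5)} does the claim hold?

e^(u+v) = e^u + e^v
Testing each pair:
(0, 7): LHS = e^7 ≈ 1097, RHS = 1 + e^7 ≈ 1098 → fails
(2, 6): LHS = e^8 ≈ 2981, RHS = e^2 + e^6 ≈ 410.8 → fails
(3, 6): LHS = e^9 ≈ 8103, RHS = e^3 + e^6 ≈ 423.5 → fails
(4, 5): LHS = e^9 ≈ 8103, RHS = e^4 + e^5 ≈ 203 → fails
(5, 5): LHS = e^10 ≈ 22026.5, RHS = 2·e^5 ≈ 296.8 → fails

No pair satisfies the claim.

Answer: None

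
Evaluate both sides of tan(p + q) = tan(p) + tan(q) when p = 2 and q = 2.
LHS = tan(2 + 2) = tan(4) ≈ 1.158
RHS = tan(2) + tan(2) = 2·tan(2) ≈ -4.37

LHS ≠ RHS (they differ by about 5.528), so the equation does not hold here.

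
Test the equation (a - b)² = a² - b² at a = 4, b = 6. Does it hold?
Fails

Substituting a = 4, b = 6:

LHS = (4 - 6)² = 4
RHS = 4² - 6² = -20

LHS ≠ RHS, so the equation does not hold at this point.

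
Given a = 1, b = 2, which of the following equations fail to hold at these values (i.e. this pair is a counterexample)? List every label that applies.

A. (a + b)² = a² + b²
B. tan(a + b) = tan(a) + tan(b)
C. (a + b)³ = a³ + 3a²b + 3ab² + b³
Evaluating each claim at the given values:
A. LHS = 9, RHS = 5 → fails here (LHS ≠ RHS)
B. LHS = tan(3) ≈ -0.1425, RHS = tan(2) + tan(1) ≈ -0.6276 → fails here (LHS ≠ RHS)
C. LHS = 27, RHS = 27 → holds here (LHS = RHS)

Answer: A, B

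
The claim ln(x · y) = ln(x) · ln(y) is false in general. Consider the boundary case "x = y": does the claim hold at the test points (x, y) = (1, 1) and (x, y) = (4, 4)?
At (1, 1): LHS = 0, RHS = 0 → equal
At (4, 4): LHS = ln(16) ≈ 2.773 ≠ RHS = ln(4)² ≈ 1.922

Answer: Only at (1, 1)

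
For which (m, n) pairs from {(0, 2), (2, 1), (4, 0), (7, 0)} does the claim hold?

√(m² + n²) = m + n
(0, 2), (4, 0), (7, 0)

Testing each pair:
(0, 2): LHS = 2, RHS = 2 → holds
(2, 1): LHS = √(5) ≈ 2.236, RHS = 3 → fails
(4, 0): LHS = 4, RHS = 4 → holds
(7, 0): LHS = 7, RHS = 7 → holds

3 of 4 pairs satisfy the claim.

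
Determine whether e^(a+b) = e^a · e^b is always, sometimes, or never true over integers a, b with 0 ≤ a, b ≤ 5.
Always true

The identity holds for every pair in the range. For instance at (a, b) = (4, 5): both sides equal e^9 ≈ 8103.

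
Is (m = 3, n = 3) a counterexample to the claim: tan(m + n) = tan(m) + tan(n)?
Yes

Substituting m = 3, n = 3:
LHS = tan(3 + 3) = tan(6) ≈ -0.291
RHS = tan(3) + tan(3) = 2·tan(3) ≈ -0.2851

Since LHS ≠ RHS, this pair disproves the claim.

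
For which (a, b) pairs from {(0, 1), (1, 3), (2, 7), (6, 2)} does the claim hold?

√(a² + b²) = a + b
(0, 1)

Testing each pair:
(0, 1): LHS = 1, RHS = 1 → holds
(1, 3): LHS = √(10) ≈ 3.162, RHS = 4 → fails
(2, 7): LHS = √(53) ≈ 7.28, RHS = 9 → fails
(6, 2): LHS = 2·√(10) ≈ 6.325, RHS = 8 → fails

1 of 4 pairs satisfies the claim.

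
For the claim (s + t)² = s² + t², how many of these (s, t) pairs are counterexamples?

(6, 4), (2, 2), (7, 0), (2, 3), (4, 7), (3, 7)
Testing each pair:
(6, 4): LHS = 100, RHS = 52 → counterexample
(2, 2): LHS = 16, RHS = 8 → counterexample
(7, 0): LHS = 49, RHS = 49 → satisfies claim
(2, 3): LHS = 25, RHS = 13 → counterexample
(4, 7): LHS = 121, RHS = 65 → counterexample
(3, 7): LHS = 100, RHS = 58 → counterexample

That makes 5 counterexamples.

Answer: 5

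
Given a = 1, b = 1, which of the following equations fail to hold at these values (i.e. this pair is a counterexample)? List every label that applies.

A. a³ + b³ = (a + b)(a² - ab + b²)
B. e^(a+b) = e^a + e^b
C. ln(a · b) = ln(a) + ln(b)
B

Evaluating each claim at the given values:
A. LHS = 2, RHS = 2 → holds here (LHS = RHS)
B. LHS = e^2 ≈ 7.389, RHS = 2·e ≈ 5.437 → fails here (LHS ≠ RHS)
C. LHS = 0, RHS = 0 → holds here (LHS = RHS)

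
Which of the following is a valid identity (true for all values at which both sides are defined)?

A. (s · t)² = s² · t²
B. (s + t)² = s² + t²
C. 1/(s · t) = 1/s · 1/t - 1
A: holds — e.g. at (1, 2), both sides equal 4.
B: fails at (2, 5) — LHS = 49, RHS = 29.
C: fails at (2, 4) — LHS = 1/8, RHS = -7/8.

Answer: A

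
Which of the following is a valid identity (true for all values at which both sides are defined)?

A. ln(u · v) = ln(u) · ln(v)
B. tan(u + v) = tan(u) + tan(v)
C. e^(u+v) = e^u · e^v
C

A: fails at (6, 7) — LHS = ln(42) ≈ 3.738, RHS = ln(6)·ln(7) ≈ 3.487.
B: fails at (5, 5) — LHS = tan(10) ≈ 0.6484, RHS = 2·tan(5) ≈ -6.761.
C: holds — e.g. at (2, 4), both sides equal e^6 ≈ 403.4.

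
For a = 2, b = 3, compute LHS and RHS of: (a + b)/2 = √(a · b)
LHS = (2 + 3)/2 = 5/2
RHS = √(2 · 3) = √(6) ≈ 2.449

LHS ≠ RHS (they differ by about 0.05051), so the equation does not hold here.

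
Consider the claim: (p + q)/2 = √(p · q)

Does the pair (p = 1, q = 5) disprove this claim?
Yes

Substituting p = 1, q = 5:
LHS = (1 + 5)/2 = 3
RHS = √(1 · 5) = √(5) ≈ 2.236

Since LHS ≠ RHS, this pair disproves the claim.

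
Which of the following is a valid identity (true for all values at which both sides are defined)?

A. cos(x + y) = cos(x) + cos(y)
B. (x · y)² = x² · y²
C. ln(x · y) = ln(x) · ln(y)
B

A: fails at (4, 4) — LHS = cos(8) ≈ -0.1455, RHS = 2·cos(4) ≈ -1.307.
B: holds — e.g. at (0, 1), both sides equal 0.
C: fails at (4, 6) — LHS = ln(24) ≈ 3.178, RHS = ln(4)·ln(6) ≈ 2.484.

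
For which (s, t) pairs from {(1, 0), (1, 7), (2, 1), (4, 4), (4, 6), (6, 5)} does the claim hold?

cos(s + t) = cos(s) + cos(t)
None

Testing each pair:
(1, 0): LHS = cos(1) ≈ 0.5403, RHS = cos(1) + 1 ≈ 1.54 → fails
(1, 7): LHS = cos(8) ≈ -0.1455, RHS = cos(1) + cos(7) ≈ 1.294 → fails
(2, 1): LHS = cos(3) ≈ -0.99, RHS = cos(2) + cos(1) ≈ 0.1242 → fails
(4, 4): LHS = cos(8) ≈ -0.1455, RHS = 2·cos(4) ≈ -1.307 → fails
(4, 6): LHS = cos(10) ≈ -0.8391, RHS = cos(4) + cos(6) ≈ 0.3065 → fails
(6, 5): LHS = cos(11) ≈ 0.004426, RHS = cos(5) + cos(6) ≈ 1.244 → fails

No pair satisfies the claim.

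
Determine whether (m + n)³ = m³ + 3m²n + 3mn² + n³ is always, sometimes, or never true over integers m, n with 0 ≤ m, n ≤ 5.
Always true

The identity holds for every pair in the range. For instance at (m, n) = (1, 4): both sides equal 125.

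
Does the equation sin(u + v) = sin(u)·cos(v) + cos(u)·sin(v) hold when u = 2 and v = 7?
Substituting u = 2, v = 7:

LHS = sin(2 + 7) = sin(9) ≈ 0.4121
RHS = sin(2)·cos(7) + cos(2)·sin(7) = sin(7)·cos(2) + sin(2)·cos(7) ≈ 0.4121

LHS = RHS, so the equation holds at this point.

Answer: Holds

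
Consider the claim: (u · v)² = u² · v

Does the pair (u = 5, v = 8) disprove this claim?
Substituting u = 5, v = 8:
LHS = (5 · 8)² = 1600
RHS = 5² · 8 = 200

Since LHS ≠ RHS, this pair disproves the claim.

Answer: Yes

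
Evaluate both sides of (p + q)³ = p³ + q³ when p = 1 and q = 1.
LHS = (1 + 1)³ = 8
RHS = 1³ + 1³ = 2

LHS ≠ RHS, so the equation does not hold here.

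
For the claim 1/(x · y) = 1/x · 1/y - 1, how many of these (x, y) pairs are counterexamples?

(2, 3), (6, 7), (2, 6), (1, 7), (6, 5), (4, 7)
6

Testing each pair:
(2, 3): LHS = 1/6, RHS = -5/6 → counterexample
(6, 7): LHS = 1/42, RHS = -41/42 → counterexample
(2, 6): LHS = 1/12, RHS = -11/12 → counterexample
(1, 7): LHS = 1/7, RHS = -6/7 → counterexample
(6, 5): LHS = 1/30, RHS = -29/30 → counterexample
(4, 7): LHS = 1/28, RHS = -27/28 → counterexample

That makes 6 counterexamples.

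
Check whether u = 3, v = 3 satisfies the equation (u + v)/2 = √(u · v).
Holds

Substituting u = 3, v = 3:

LHS = (3 + 3)/2 = 3
RHS = √(3 · 3) = 3

LHS = RHS, so the equation holds at this point.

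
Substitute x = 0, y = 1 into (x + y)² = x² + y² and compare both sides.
LHS = (0 + 1)² = 1
RHS = 0² + 1² = 1

LHS = RHS: the two sides agree.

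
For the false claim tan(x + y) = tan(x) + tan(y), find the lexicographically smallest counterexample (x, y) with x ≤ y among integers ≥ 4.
Substituting (4, 4) into the claim:
LHS = tan(4 + 4) = tan(8) ≈ -6.8
RHS = tan(4) + tan(4) = 2·tan(4) ≈ 2.316

Since LHS ≠ RHS, this pair disproves the claim, and no lexicographically smaller pair (x ≤ y, integers ≥ 4) does.

For instance (4, 9) is also a counterexample (LHS = tan(13) ≈ 0.463, RHS = tan(9) + tan(4) ≈ 0.7055), but it's lexicographically larger.

Answer: (x, y) = (4, 4)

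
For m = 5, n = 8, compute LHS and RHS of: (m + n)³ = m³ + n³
LHS = (5 + 8)³ = 2197
RHS = 5³ + 8³ = 637

LHS ≠ RHS, so the equation does not hold here.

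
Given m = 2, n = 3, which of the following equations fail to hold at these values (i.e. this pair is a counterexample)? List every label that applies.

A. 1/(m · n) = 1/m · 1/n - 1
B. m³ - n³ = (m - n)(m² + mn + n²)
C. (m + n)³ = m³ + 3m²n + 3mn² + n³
A

Evaluating each claim at the given values:
A. LHS = 1/6, RHS = -5/6 → fails here (LHS ≠ RHS)
B. LHS = -19, RHS = -19 → holds here (LHS = RHS)
C. LHS = 125, RHS = 125 → holds here (LHS = RHS)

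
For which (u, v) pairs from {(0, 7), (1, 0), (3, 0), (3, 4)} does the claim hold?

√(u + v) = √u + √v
(0, 7), (1, 0), (3, 0)

Testing each pair:
(0, 7): LHS = √(7) ≈ 2.646, RHS = √(7) ≈ 2.646 → holds
(1, 0): LHS = 1, RHS = 1 → holds
(3, 0): LHS = √(3) ≈ 1.732, RHS = √(3) ≈ 1.732 → holds
(3, 4): LHS = √(7) ≈ 2.646, RHS = √(3) + 2 ≈ 3.732 → fails

3 of 4 pairs satisfy the claim.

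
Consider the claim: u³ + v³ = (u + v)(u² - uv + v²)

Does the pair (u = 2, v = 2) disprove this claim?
No

Substituting u = 2, v = 2:
LHS = 2³ + 2³ = 16
RHS = (2 + 2)(2² - 2·2 + 2²) = 16

The sides agree, so this pair does not disprove the claim.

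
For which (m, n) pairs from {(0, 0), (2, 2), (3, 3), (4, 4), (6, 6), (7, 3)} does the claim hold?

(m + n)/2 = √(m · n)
(0, 0), (2, 2), (3, 3), (4, 4), (6, 6)

Testing each pair:
(0, 0): LHS = 0, RHS = 0 → holds
(2, 2): LHS = 2, RHS = 2 → holds
(3, 3): LHS = 3, RHS = 3 → holds
(4, 4): LHS = 4, RHS = 4 → holds
(6, 6): LHS = 6, RHS = 6 → holds
(7, 3): LHS = 5, RHS = √(21) ≈ 4.583 → fails

5 of 6 pairs satisfy the claim.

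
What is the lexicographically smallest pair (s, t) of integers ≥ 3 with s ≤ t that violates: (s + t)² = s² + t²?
Substituting (3, 3) into the claim:
LHS = (3 + 3)² = 36
RHS = 3² + 3² = 18

Since LHS ≠ RHS, this pair disproves the claim, and no lexicographically smaller pair (s ≤ t, integers ≥ 3) does.

For instance (5, 7) is also a counterexample (LHS = 144, RHS = 74), but it's lexicographically larger.

Answer: (s, t) = (3, 3)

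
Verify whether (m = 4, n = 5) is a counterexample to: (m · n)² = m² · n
Substituting m = 4, n = 5:
LHS = (4 · 5)² = 400
RHS = 4² · 5 = 80

Since LHS ≠ RHS, this pair disproves the claim.

Answer: Yes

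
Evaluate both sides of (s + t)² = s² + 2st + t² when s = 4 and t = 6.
LHS = (4 + 6)² = 100
RHS = 4² + 2·4·6 + 6² = 100

LHS = RHS: the two sides agree.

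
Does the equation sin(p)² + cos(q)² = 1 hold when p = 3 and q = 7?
Substituting p = 3, q = 7:

LHS = sin(3)² + cos(7)² ≈ 0.5883
RHS = 1

LHS ≠ RHS, so the equation does not hold at this point.

Answer: Fails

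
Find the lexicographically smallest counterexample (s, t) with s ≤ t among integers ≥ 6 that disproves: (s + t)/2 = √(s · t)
(s, t) = (6, 7)

At (6, 6): both sides equal 6, so it holds there.

Substituting (6, 7) into the claim:
LHS = (6 + 7)/2 = 13/2
RHS = √(6 · 7) = √(42) ≈ 6.481

Since LHS ≠ RHS, this pair disproves the claim, and no lexicographically smaller pair (s ≤ t, integers ≥ 6) does.

For instance (9, 12) is also a counterexample (LHS = 21/2, RHS = 6·√(3) ≈ 10.39), but it's lexicographically larger.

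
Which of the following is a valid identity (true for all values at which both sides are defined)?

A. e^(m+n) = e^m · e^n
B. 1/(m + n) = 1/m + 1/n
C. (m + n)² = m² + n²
A: holds — e.g. at (1, 2), both sides equal e^3 ≈ 20.09.
B: fails at (1, 1) — LHS = 1/2, RHS = 2.
C: fails at (2, 4) — LHS = 36, RHS = 20.

Answer: A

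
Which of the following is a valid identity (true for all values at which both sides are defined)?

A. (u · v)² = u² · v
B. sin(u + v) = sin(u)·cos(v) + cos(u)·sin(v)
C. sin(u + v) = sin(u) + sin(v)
A: fails at (3, 7) — LHS = 441, RHS = 63.
B: holds — e.g. at (2, 5), both sides equal sin(7) ≈ 0.657.
C: fails at (2, 2) — LHS = sin(4) ≈ -0.7568, RHS = 2·sin(2) ≈ 1.819.

Answer: B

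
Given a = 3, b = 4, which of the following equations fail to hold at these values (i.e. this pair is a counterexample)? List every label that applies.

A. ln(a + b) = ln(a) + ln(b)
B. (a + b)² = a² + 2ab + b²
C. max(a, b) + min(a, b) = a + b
A

Evaluating each claim at the given values:
A. LHS = ln(7) ≈ 1.946, RHS = ln(3) + ln(4) ≈ 2.485 → fails here (LHS ≠ RHS)
B. LHS = 49, RHS = 49 → holds here (LHS = RHS)
C. LHS = 7, RHS = 7 → holds here (LHS = RHS)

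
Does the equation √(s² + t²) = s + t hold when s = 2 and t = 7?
Fails

Substituting s = 2, t = 7:

LHS = √(2² + 7²) = √(53) ≈ 7.28
RHS = 2 + 7 = 9

LHS ≠ RHS, so the equation does not hold at this point.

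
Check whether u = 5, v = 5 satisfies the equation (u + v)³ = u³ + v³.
Substituting u = 5, v = 5:

LHS = (5 + 5)³ = 1000
RHS = 5³ + 5³ = 250

LHS ≠ RHS, so the equation does not hold at this point.

Answer: Fails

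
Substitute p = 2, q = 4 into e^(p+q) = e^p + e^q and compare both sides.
LHS = e^(2+4) = e^6 ≈ 403.4
RHS = e^2 + e^4 ≈ 61.99

LHS ≠ RHS (they differ by about 341.4), so the equation does not hold here.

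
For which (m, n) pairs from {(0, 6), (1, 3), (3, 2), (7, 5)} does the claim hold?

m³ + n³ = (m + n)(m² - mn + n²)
Testing each pair:
(0, 6): LHS = 216, RHS = 216 → holds
(1, 3): LHS = 28, RHS = 28 → holds
(3, 2): LHS = 35, RHS = 35 → holds
(7, 5): LHS = 468, RHS = 468 → holds

Every pair satisfies the claim.

Answer: All pairs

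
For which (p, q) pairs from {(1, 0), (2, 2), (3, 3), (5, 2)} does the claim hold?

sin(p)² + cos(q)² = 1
(2, 2), (3, 3)

Testing each pair:
(1, 0): LHS = sin(1)² + 1 ≈ 1.708, RHS = 1 → fails
(2, 2): LHS = cos(2)² + sin(2)² = 1, RHS = 1 → holds
(3, 3): LHS = sin(3)² + cos(3)² = 1, RHS = 1 → holds
(5, 2): LHS = cos(2)² + sin(5)² ≈ 1.093, RHS = 1 → fails

2 of 4 pairs satisfy the claim.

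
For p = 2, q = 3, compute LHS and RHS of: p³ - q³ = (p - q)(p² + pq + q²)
LHS = 2³ - 3³ = -19
RHS = (2 - 3)(2² + 2·3 + 3²) = -19

LHS = RHS: the two sides agree.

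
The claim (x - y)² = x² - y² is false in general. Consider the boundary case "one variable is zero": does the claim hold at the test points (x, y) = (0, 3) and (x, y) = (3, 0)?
At (0, 3): LHS = 9 ≠ RHS = -9
At (3, 0): LHS = 9, RHS = 9 → equal

Answer: Only at (3, 0)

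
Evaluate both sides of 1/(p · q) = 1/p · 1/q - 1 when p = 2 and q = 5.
LHS = 1/(2 · 5) = 1/10
RHS = 1/2 · 1/5 - 1 = -9/10

LHS ≠ RHS, so the equation does not hold here.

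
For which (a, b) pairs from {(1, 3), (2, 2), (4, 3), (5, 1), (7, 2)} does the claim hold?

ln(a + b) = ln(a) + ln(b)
(2, 2)

Testing each pair:
(1, 3): LHS = ln(4) ≈ 1.386, RHS = ln(3) ≈ 1.099 → fails
(2, 2): LHS = ln(4) ≈ 1.386, RHS = 2·ln(2) ≈ 1.386 → holds
(4, 3): LHS = ln(7) ≈ 1.946, RHS = ln(3) + ln(4) ≈ 2.485 → fails
(5, 1): LHS = ln(6) ≈ 1.792, RHS = ln(5) ≈ 1.609 → fails
(7, 2): LHS = ln(9) ≈ 2.197, RHS = ln(2) + ln(7) ≈ 2.639 → fails

1 of 5 pairs satisfies the claim.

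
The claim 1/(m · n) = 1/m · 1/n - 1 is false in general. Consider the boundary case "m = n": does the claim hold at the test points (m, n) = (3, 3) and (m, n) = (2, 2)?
At (3, 3): LHS = 1/9 ≠ RHS = -8/9
At (2, 2): LHS = 1/4 ≠ RHS = -3/4

Answer: No, fails at both test points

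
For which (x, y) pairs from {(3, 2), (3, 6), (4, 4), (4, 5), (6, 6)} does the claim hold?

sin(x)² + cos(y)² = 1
(4, 4), (6, 6)

Testing each pair:
(3, 2): LHS = sin(3)² + cos(2)² ≈ 0.1931, RHS = 1 → fails
(3, 6): LHS = sin(3)² + cos(6)² ≈ 0.9418, RHS = 1 → fails
(4, 4): LHS = cos(4)² + sin(4)² = 1, RHS = 1 → holds
(4, 5): LHS = cos(5)² + sin(4)² ≈ 0.6532, RHS = 1 → fails
(6, 6): LHS = sin(6)² + cos(6)² = 1, RHS = 1 → holds

2 of 5 pairs satisfy the claim.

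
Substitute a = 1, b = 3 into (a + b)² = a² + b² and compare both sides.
LHS = (1 + 3)² = 16
RHS = 1² + 3² = 10

LHS ≠ RHS, so the equation does not hold here.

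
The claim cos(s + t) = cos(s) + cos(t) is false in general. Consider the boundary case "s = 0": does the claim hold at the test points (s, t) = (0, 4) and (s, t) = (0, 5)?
At (0, 4): LHS = cos(4) ≈ -0.6536 ≠ RHS = cos(4) + 1 ≈ 0.3464
At (0, 5): LHS = cos(5) ≈ 0.2837 ≠ RHS = cos(5) + 1 ≈ 1.284

Answer: No, fails at both test points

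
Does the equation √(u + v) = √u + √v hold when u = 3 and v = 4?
Fails

Substituting u = 3, v = 4:

LHS = √(3 + 4) = √(7) ≈ 2.646
RHS = √3 + √4 = √(3) + 2 ≈ 3.732

LHS ≠ RHS, so the equation does not hold at this point.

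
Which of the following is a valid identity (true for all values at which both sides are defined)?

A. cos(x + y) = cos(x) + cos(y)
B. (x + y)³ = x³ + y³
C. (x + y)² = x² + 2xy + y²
A: fails at (5, 8) — LHS = cos(13) ≈ 0.9074, RHS = cos(8) + cos(5) ≈ 0.1382.
B: fails at (6, 7) — LHS = 2197, RHS = 559.
C: holds — e.g. at (3, 5), both sides equal 64.

Answer: C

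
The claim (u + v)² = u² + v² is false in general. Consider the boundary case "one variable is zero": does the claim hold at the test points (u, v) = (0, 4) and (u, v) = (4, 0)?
Yes, holds at both test points

At (0, 4): LHS = 16, RHS = 16 → equal
At (4, 0): LHS = 16, RHS = 16 → equal

So the claim does hold at both of these boundary points, even though it is not an identity.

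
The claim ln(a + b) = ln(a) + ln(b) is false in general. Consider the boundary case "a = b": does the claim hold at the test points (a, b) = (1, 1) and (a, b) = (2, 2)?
Only at (2, 2)

At (1, 1): LHS = ln(2) ≈ 0.6931 ≠ RHS = 0
At (2, 2): LHS = ln(4) ≈ 1.386, RHS = 2·ln(2) ≈ 1.386 → equal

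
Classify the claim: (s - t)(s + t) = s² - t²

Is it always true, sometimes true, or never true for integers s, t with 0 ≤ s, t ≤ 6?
The identity holds for every pair in the range. For instance at (s, t) = (0, 3): both sides equal -9.

Answer: Always true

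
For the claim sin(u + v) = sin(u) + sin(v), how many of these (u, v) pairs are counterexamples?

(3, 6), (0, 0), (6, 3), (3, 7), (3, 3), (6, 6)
Testing each pair:
(3, 6): LHS = sin(9) ≈ 0.4121, RHS = sin(6) + sin(3) ≈ -0.1383 → counterexample
(0, 0): LHS = 0, RHS = 0 → satisfies claim
(6, 3): LHS = sin(9) ≈ 0.4121, RHS = sin(6) + sin(3) ≈ -0.1383 → counterexample
(3, 7): LHS = sin(10) ≈ -0.544, RHS = sin(3) + sin(7) ≈ 0.7981 → counterexample
(3, 3): LHS = sin(6) ≈ -0.2794, RHS = 2·sin(3) ≈ 0.2822 → counterexample
(6, 6): LHS = sin(12) ≈ -0.5366, RHS = 2·sin(6) ≈ -0.5588 → counterexample

That makes 5 counterexamples.

Answer: 5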